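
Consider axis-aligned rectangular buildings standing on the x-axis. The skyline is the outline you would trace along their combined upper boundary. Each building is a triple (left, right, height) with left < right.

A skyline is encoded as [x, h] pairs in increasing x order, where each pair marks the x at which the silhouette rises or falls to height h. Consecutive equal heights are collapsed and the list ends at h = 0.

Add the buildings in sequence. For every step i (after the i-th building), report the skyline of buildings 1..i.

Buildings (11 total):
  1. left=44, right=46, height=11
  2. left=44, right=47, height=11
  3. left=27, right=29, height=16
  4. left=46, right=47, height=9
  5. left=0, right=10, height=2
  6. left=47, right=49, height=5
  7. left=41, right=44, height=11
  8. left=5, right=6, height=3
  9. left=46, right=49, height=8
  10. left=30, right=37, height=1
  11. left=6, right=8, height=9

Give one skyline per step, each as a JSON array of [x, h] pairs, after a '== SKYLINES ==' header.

== SKYLINES ==
[[44,11],[46,0]]
[[44,11],[47,0]]
[[27,16],[29,0],[44,11],[47,0]]
[[27,16],[29,0],[44,11],[47,0]]
[[0,2],[10,0],[27,16],[29,0],[44,11],[47,0]]
[[0,2],[10,0],[27,16],[29,0],[44,11],[47,5],[49,0]]
[[0,2],[10,0],[27,16],[29,0],[41,11],[47,5],[49,0]]
[[0,2],[5,3],[6,2],[10,0],[27,16],[29,0],[41,11],[47,5],[49,0]]
[[0,2],[5,3],[6,2],[10,0],[27,16],[29,0],[41,11],[47,8],[49,0]]
[[0,2],[5,3],[6,2],[10,0],[27,16],[29,0],[30,1],[37,0],[41,11],[47,8],[49,0]]
[[0,2],[5,3],[6,9],[8,2],[10,0],[27,16],[29,0],[30,1],[37,0],[41,11],[47,8],[49,0]]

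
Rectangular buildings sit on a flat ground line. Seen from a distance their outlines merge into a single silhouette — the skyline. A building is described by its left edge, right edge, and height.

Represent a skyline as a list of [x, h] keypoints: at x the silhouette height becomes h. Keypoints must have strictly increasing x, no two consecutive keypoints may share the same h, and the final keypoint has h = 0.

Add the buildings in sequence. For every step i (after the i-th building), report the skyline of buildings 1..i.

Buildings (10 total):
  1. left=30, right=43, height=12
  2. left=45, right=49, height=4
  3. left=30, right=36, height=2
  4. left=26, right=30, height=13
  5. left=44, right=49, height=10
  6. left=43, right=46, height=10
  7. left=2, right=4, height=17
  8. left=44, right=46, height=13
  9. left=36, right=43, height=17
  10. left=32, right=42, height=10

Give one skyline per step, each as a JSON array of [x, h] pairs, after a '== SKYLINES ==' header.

== SKYLINES ==
[[30,12],[43,0]]
[[30,12],[43,0],[45,4],[49,0]]
[[30,12],[43,0],[45,4],[49,0]]
[[26,13],[30,12],[43,0],[45,4],[49,0]]
[[26,13],[30,12],[43,0],[44,10],[49,0]]
[[26,13],[30,12],[43,10],[49,0]]
[[2,17],[4,0],[26,13],[30,12],[43,10],[49,0]]
[[2,17],[4,0],[26,13],[30,12],[43,10],[44,13],[46,10],[49,0]]
[[2,17],[4,0],[26,13],[30,12],[36,17],[43,10],[44,13],[46,10],[49,0]]
[[2,17],[4,0],[26,13],[30,12],[36,17],[43,10],[44,13],[46,10],[49,0]]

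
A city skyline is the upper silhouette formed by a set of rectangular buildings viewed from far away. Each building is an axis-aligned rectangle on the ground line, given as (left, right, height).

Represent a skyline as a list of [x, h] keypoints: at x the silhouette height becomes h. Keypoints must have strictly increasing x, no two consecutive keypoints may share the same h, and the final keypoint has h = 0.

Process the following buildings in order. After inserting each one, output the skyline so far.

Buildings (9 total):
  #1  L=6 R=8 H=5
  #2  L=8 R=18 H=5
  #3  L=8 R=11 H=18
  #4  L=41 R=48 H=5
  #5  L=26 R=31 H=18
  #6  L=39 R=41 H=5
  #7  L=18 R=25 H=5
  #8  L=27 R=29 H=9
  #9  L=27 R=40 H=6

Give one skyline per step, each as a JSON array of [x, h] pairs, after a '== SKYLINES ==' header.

== SKYLINES ==
[[6,5],[8,0]]
[[6,5],[18,0]]
[[6,5],[8,18],[11,5],[18,0]]
[[6,5],[8,18],[11,5],[18,0],[41,5],[48,0]]
[[6,5],[8,18],[11,5],[18,0],[26,18],[31,0],[41,5],[48,0]]
[[6,5],[8,18],[11,5],[18,0],[26,18],[31,0],[39,5],[48,0]]
[[6,5],[8,18],[11,5],[25,0],[26,18],[31,0],[39,5],[48,0]]
[[6,5],[8,18],[11,5],[25,0],[26,18],[31,0],[39,5],[48,0]]
[[6,5],[8,18],[11,5],[25,0],[26,18],[31,6],[40,5],[48,0]]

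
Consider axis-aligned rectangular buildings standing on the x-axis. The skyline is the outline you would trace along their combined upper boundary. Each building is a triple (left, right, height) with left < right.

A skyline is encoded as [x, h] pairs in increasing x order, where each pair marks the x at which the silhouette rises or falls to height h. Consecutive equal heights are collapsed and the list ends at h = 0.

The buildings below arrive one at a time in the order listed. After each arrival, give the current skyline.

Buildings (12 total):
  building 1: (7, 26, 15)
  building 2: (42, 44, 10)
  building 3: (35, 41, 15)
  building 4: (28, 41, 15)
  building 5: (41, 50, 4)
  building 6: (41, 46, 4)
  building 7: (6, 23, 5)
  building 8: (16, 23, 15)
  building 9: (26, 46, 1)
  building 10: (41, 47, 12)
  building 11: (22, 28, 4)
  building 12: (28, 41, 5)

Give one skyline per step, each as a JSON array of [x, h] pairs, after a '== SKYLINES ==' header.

== SKYLINES ==
[[7,15],[26,0]]
[[7,15],[26,0],[42,10],[44,0]]
[[7,15],[26,0],[35,15],[41,0],[42,10],[44,0]]
[[7,15],[26,0],[28,15],[41,0],[42,10],[44,0]]
[[7,15],[26,0],[28,15],[41,4],[42,10],[44,4],[50,0]]
[[7,15],[26,0],[28,15],[41,4],[42,10],[44,4],[50,0]]
[[6,5],[7,15],[26,0],[28,15],[41,4],[42,10],[44,4],[50,0]]
[[6,5],[7,15],[26,0],[28,15],[41,4],[42,10],[44,4],[50,0]]
[[6,5],[7,15],[26,1],[28,15],[41,4],[42,10],[44,4],[50,0]]
[[6,5],[7,15],[26,1],[28,15],[41,12],[47,4],[50,0]]
[[6,5],[7,15],[26,4],[28,15],[41,12],[47,4],[50,0]]
[[6,5],[7,15],[26,4],[28,15],[41,12],[47,4],[50,0]]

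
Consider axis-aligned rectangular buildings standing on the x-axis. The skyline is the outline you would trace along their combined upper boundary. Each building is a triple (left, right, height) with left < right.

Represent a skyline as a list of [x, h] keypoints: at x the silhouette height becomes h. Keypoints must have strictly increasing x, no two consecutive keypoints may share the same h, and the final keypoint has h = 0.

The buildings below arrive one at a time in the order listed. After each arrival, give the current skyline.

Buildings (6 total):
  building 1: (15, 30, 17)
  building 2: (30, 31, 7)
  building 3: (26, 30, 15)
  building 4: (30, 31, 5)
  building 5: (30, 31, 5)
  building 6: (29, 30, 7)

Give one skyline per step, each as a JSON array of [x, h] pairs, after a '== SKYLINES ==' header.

== SKYLINES ==
[[15,17],[30,0]]
[[15,17],[30,7],[31,0]]
[[15,17],[30,7],[31,0]]
[[15,17],[30,7],[31,0]]
[[15,17],[30,7],[31,0]]
[[15,17],[30,7],[31,0]]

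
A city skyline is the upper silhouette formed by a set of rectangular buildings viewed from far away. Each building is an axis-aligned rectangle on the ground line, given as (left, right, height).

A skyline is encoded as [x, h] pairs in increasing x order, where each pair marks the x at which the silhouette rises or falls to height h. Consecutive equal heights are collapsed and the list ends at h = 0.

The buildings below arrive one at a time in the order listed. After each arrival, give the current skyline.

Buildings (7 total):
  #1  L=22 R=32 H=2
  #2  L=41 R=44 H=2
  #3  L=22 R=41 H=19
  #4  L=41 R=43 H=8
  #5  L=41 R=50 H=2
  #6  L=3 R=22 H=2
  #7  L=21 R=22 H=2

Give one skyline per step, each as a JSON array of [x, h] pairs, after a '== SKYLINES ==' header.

== SKYLINES ==
[[22,2],[32,0]]
[[22,2],[32,0],[41,2],[44,0]]
[[22,19],[41,2],[44,0]]
[[22,19],[41,8],[43,2],[44,0]]
[[22,19],[41,8],[43,2],[50,0]]
[[3,2],[22,19],[41,8],[43,2],[50,0]]
[[3,2],[22,19],[41,8],[43,2],[50,0]]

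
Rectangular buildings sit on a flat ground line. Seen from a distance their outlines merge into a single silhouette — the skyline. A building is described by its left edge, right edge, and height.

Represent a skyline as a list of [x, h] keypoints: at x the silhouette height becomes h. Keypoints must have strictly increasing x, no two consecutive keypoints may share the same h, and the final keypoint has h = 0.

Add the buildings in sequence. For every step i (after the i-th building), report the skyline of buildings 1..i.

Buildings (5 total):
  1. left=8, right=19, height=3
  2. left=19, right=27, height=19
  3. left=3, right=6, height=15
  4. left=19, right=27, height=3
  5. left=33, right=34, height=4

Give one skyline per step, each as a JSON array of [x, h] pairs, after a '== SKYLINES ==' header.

== SKYLINES ==
[[8,3],[19,0]]
[[8,3],[19,19],[27,0]]
[[3,15],[6,0],[8,3],[19,19],[27,0]]
[[3,15],[6,0],[8,3],[19,19],[27,0]]
[[3,15],[6,0],[8,3],[19,19],[27,0],[33,4],[34,0]]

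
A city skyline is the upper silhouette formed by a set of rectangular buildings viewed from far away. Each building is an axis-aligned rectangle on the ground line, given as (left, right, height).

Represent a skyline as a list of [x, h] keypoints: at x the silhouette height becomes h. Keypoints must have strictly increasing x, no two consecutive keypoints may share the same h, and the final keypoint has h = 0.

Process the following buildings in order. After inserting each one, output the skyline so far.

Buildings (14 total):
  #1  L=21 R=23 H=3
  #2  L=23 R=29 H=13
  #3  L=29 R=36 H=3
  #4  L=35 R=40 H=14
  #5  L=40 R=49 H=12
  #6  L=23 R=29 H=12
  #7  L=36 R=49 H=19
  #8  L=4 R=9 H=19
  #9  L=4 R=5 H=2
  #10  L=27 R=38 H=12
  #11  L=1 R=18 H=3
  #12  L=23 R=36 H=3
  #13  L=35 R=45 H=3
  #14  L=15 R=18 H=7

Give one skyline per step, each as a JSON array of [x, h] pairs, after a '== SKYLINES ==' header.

== SKYLINES ==
[[21,3],[23,0]]
[[21,3],[23,13],[29,0]]
[[21,3],[23,13],[29,3],[36,0]]
[[21,3],[23,13],[29,3],[35,14],[40,0]]
[[21,3],[23,13],[29,3],[35,14],[40,12],[49,0]]
[[21,3],[23,13],[29,3],[35,14],[40,12],[49,0]]
[[21,3],[23,13],[29,3],[35,14],[36,19],[49,0]]
[[4,19],[9,0],[21,3],[23,13],[29,3],[35,14],[36,19],[49,0]]
[[4,19],[9,0],[21,3],[23,13],[29,3],[35,14],[36,19],[49,0]]
[[4,19],[9,0],[21,3],[23,13],[29,12],[35,14],[36,19],[49,0]]
[[1,3],[4,19],[9,3],[18,0],[21,3],[23,13],[29,12],[35,14],[36,19],[49,0]]
[[1,3],[4,19],[9,3],[18,0],[21,3],[23,13],[29,12],[35,14],[36,19],[49,0]]
[[1,3],[4,19],[9,3],[18,0],[21,3],[23,13],[29,12],[35,14],[36,19],[49,0]]
[[1,3],[4,19],[9,3],[15,7],[18,0],[21,3],[23,13],[29,12],[35,14],[36,19],[49,0]]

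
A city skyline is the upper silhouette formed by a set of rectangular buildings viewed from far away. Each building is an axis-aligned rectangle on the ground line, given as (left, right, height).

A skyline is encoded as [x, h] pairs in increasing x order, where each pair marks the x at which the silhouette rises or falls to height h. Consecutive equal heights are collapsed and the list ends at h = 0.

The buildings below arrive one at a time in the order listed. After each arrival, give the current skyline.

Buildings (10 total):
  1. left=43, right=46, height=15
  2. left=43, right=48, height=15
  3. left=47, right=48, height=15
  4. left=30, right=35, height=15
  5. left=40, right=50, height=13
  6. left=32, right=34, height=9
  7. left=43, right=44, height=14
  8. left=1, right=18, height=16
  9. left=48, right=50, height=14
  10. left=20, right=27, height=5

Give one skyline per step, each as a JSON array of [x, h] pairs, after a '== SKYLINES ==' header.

== SKYLINES ==
[[43,15],[46,0]]
[[43,15],[48,0]]
[[43,15],[48,0]]
[[30,15],[35,0],[43,15],[48,0]]
[[30,15],[35,0],[40,13],[43,15],[48,13],[50,0]]
[[30,15],[35,0],[40,13],[43,15],[48,13],[50,0]]
[[30,15],[35,0],[40,13],[43,15],[48,13],[50,0]]
[[1,16],[18,0],[30,15],[35,0],[40,13],[43,15],[48,13],[50,0]]
[[1,16],[18,0],[30,15],[35,0],[40,13],[43,15],[48,14],[50,0]]
[[1,16],[18,0],[20,5],[27,0],[30,15],[35,0],[40,13],[43,15],[48,14],[50,0]]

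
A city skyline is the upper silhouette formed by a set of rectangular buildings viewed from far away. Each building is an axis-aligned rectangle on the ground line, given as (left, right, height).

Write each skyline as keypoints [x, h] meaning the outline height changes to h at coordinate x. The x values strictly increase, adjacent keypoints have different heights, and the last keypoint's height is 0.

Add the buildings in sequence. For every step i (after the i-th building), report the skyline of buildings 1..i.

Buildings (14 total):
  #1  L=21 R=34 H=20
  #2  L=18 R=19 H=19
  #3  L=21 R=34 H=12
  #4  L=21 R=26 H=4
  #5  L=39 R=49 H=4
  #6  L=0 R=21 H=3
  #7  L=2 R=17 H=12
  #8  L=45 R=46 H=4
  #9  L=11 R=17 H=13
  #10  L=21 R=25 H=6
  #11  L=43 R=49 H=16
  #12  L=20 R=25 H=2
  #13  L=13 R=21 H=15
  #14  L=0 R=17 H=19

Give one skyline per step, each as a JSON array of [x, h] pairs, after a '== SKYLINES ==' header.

== SKYLINES ==
[[21,20],[34,0]]
[[18,19],[19,0],[21,20],[34,0]]
[[18,19],[19,0],[21,20],[34,0]]
[[18,19],[19,0],[21,20],[34,0]]
[[18,19],[19,0],[21,20],[34,0],[39,4],[49,0]]
[[0,3],[18,19],[19,3],[21,20],[34,0],[39,4],[49,0]]
[[0,3],[2,12],[17,3],[18,19],[19,3],[21,20],[34,0],[39,4],[49,0]]
[[0,3],[2,12],[17,3],[18,19],[19,3],[21,20],[34,0],[39,4],[49,0]]
[[0,3],[2,12],[11,13],[17,3],[18,19],[19,3],[21,20],[34,0],[39,4],[49,0]]
[[0,3],[2,12],[11,13],[17,3],[18,19],[19,3],[21,20],[34,0],[39,4],[49,0]]
[[0,3],[2,12],[11,13],[17,3],[18,19],[19,3],[21,20],[34,0],[39,4],[43,16],[49,0]]
[[0,3],[2,12],[11,13],[17,3],[18,19],[19,3],[21,20],[34,0],[39,4],[43,16],[49,0]]
[[0,3],[2,12],[11,13],[13,15],[18,19],[19,15],[21,20],[34,0],[39,4],[43,16],[49,0]]
[[0,19],[17,15],[18,19],[19,15],[21,20],[34,0],[39,4],[43,16],[49,0]]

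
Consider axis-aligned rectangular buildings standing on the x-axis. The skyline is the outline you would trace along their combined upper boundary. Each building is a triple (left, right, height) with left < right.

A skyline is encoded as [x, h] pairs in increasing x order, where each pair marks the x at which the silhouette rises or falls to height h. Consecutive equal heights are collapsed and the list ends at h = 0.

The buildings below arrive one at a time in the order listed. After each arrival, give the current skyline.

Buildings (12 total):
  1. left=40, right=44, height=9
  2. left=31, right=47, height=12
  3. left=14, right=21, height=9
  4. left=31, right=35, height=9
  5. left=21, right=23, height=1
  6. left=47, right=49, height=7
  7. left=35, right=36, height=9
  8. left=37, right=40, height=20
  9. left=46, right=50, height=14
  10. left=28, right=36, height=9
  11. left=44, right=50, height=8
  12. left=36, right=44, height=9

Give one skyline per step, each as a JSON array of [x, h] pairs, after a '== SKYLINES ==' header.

== SKYLINES ==
[[40,9],[44,0]]
[[31,12],[47,0]]
[[14,9],[21,0],[31,12],[47,0]]
[[14,9],[21,0],[31,12],[47,0]]
[[14,9],[21,1],[23,0],[31,12],[47,0]]
[[14,9],[21,1],[23,0],[31,12],[47,7],[49,0]]
[[14,9],[21,1],[23,0],[31,12],[47,7],[49,0]]
[[14,9],[21,1],[23,0],[31,12],[37,20],[40,12],[47,7],[49,0]]
[[14,9],[21,1],[23,0],[31,12],[37,20],[40,12],[46,14],[50,0]]
[[14,9],[21,1],[23,0],[28,9],[31,12],[37,20],[40,12],[46,14],[50,0]]
[[14,9],[21,1],[23,0],[28,9],[31,12],[37,20],[40,12],[46,14],[50,0]]
[[14,9],[21,1],[23,0],[28,9],[31,12],[37,20],[40,12],[46,14],[50,0]]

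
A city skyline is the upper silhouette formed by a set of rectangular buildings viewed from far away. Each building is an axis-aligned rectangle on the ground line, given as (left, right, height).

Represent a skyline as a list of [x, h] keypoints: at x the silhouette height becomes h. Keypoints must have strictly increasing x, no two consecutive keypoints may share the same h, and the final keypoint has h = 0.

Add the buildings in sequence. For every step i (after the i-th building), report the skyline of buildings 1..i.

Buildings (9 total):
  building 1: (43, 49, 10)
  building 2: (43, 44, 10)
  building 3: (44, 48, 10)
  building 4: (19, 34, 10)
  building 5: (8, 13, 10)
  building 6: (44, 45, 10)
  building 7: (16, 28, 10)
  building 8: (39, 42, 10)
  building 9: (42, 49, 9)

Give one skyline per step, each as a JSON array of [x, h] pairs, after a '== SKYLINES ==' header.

== SKYLINES ==
[[43,10],[49,0]]
[[43,10],[49,0]]
[[43,10],[49,0]]
[[19,10],[34,0],[43,10],[49,0]]
[[8,10],[13,0],[19,10],[34,0],[43,10],[49,0]]
[[8,10],[13,0],[19,10],[34,0],[43,10],[49,0]]
[[8,10],[13,0],[16,10],[34,0],[43,10],[49,0]]
[[8,10],[13,0],[16,10],[34,0],[39,10],[42,0],[43,10],[49,0]]
[[8,10],[13,0],[16,10],[34,0],[39,10],[42,9],[43,10],[49,0]]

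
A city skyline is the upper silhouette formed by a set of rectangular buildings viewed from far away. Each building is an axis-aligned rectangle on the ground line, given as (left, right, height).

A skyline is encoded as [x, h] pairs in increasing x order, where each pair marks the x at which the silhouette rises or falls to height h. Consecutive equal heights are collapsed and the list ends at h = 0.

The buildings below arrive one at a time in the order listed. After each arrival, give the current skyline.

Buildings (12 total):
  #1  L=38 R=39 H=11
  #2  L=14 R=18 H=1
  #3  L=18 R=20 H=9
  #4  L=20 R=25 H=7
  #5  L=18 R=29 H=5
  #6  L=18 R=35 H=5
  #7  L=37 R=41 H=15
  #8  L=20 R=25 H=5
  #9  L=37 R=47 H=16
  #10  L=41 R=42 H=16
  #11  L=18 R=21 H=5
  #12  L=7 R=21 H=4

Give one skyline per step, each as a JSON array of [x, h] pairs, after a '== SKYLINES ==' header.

== SKYLINES ==
[[38,11],[39,0]]
[[14,1],[18,0],[38,11],[39,0]]
[[14,1],[18,9],[20,0],[38,11],[39,0]]
[[14,1],[18,9],[20,7],[25,0],[38,11],[39,0]]
[[14,1],[18,9],[20,7],[25,5],[29,0],[38,11],[39,0]]
[[14,1],[18,9],[20,7],[25,5],[35,0],[38,11],[39,0]]
[[14,1],[18,9],[20,7],[25,5],[35,0],[37,15],[41,0]]
[[14,1],[18,9],[20,7],[25,5],[35,0],[37,15],[41,0]]
[[14,1],[18,9],[20,7],[25,5],[35,0],[37,16],[47,0]]
[[14,1],[18,9],[20,7],[25,5],[35,0],[37,16],[47,0]]
[[14,1],[18,9],[20,7],[25,5],[35,0],[37,16],[47,0]]
[[7,4],[18,9],[20,7],[25,5],[35,0],[37,16],[47,0]]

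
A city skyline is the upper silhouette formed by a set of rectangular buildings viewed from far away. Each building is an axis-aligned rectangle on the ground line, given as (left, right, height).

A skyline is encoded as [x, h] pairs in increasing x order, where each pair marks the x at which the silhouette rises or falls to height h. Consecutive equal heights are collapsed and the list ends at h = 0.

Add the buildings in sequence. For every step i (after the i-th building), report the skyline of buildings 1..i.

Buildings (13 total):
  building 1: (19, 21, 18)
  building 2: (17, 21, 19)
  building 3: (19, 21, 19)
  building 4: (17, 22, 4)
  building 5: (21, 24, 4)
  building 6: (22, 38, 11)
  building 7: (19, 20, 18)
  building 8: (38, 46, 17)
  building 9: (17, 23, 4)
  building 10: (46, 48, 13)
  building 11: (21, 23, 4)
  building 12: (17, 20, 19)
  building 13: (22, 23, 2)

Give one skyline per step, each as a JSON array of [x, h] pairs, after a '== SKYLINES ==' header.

== SKYLINES ==
[[19,18],[21,0]]
[[17,19],[21,0]]
[[17,19],[21,0]]
[[17,19],[21,4],[22,0]]
[[17,19],[21,4],[24,0]]
[[17,19],[21,4],[22,11],[38,0]]
[[17,19],[21,4],[22,11],[38,0]]
[[17,19],[21,4],[22,11],[38,17],[46,0]]
[[17,19],[21,4],[22,11],[38,17],[46,0]]
[[17,19],[21,4],[22,11],[38,17],[46,13],[48,0]]
[[17,19],[21,4],[22,11],[38,17],[46,13],[48,0]]
[[17,19],[21,4],[22,11],[38,17],[46,13],[48,0]]
[[17,19],[21,4],[22,11],[38,17],[46,13],[48,0]]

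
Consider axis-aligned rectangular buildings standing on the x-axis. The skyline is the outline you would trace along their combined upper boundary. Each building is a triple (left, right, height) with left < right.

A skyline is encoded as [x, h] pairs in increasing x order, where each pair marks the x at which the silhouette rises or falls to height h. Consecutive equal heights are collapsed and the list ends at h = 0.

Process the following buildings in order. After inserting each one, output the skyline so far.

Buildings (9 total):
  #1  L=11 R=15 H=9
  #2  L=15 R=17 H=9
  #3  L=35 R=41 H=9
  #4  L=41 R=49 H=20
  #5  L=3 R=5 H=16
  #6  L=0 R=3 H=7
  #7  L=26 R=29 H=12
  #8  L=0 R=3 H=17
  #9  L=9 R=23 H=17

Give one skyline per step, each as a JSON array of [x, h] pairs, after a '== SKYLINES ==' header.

== SKYLINES ==
[[11,9],[15,0]]
[[11,9],[17,0]]
[[11,9],[17,0],[35,9],[41,0]]
[[11,9],[17,0],[35,9],[41,20],[49,0]]
[[3,16],[5,0],[11,9],[17,0],[35,9],[41,20],[49,0]]
[[0,7],[3,16],[5,0],[11,9],[17,0],[35,9],[41,20],[49,0]]
[[0,7],[3,16],[5,0],[11,9],[17,0],[26,12],[29,0],[35,9],[41,20],[49,0]]
[[0,17],[3,16],[5,0],[11,9],[17,0],[26,12],[29,0],[35,9],[41,20],[49,0]]
[[0,17],[3,16],[5,0],[9,17],[23,0],[26,12],[29,0],[35,9],[41,20],[49,0]]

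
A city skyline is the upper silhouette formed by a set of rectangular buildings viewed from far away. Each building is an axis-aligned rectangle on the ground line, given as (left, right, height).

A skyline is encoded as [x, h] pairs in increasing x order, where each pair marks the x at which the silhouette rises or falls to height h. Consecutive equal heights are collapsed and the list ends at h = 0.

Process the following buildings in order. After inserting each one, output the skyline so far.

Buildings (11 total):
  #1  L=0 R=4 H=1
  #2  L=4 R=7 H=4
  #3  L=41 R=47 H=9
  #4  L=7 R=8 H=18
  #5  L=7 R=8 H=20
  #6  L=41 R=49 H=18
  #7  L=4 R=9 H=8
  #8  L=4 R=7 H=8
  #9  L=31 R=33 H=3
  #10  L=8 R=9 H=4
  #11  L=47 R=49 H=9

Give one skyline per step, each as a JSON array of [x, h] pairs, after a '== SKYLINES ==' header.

== SKYLINES ==
[[0,1],[4,0]]
[[0,1],[4,4],[7,0]]
[[0,1],[4,4],[7,0],[41,9],[47,0]]
[[0,1],[4,4],[7,18],[8,0],[41,9],[47,0]]
[[0,1],[4,4],[7,20],[8,0],[41,9],[47,0]]
[[0,1],[4,4],[7,20],[8,0],[41,18],[49,0]]
[[0,1],[4,8],[7,20],[8,8],[9,0],[41,18],[49,0]]
[[0,1],[4,8],[7,20],[8,8],[9,0],[41,18],[49,0]]
[[0,1],[4,8],[7,20],[8,8],[9,0],[31,3],[33,0],[41,18],[49,0]]
[[0,1],[4,8],[7,20],[8,8],[9,0],[31,3],[33,0],[41,18],[49,0]]
[[0,1],[4,8],[7,20],[8,8],[9,0],[31,3],[33,0],[41,18],[49,0]]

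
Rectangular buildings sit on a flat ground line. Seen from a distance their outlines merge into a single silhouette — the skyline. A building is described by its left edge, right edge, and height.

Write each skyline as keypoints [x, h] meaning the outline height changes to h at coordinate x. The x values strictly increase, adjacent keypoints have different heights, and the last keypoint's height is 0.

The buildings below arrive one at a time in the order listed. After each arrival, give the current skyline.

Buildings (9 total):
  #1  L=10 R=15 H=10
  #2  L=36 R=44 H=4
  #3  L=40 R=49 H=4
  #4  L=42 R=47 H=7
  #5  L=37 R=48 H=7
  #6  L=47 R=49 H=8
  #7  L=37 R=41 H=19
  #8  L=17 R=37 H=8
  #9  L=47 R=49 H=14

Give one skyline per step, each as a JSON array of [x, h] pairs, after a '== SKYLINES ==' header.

== SKYLINES ==
[[10,10],[15,0]]
[[10,10],[15,0],[36,4],[44,0]]
[[10,10],[15,0],[36,4],[49,0]]
[[10,10],[15,0],[36,4],[42,7],[47,4],[49,0]]
[[10,10],[15,0],[36,4],[37,7],[48,4],[49,0]]
[[10,10],[15,0],[36,4],[37,7],[47,8],[49,0]]
[[10,10],[15,0],[36,4],[37,19],[41,7],[47,8],[49,0]]
[[10,10],[15,0],[17,8],[37,19],[41,7],[47,8],[49,0]]
[[10,10],[15,0],[17,8],[37,19],[41,7],[47,14],[49,0]]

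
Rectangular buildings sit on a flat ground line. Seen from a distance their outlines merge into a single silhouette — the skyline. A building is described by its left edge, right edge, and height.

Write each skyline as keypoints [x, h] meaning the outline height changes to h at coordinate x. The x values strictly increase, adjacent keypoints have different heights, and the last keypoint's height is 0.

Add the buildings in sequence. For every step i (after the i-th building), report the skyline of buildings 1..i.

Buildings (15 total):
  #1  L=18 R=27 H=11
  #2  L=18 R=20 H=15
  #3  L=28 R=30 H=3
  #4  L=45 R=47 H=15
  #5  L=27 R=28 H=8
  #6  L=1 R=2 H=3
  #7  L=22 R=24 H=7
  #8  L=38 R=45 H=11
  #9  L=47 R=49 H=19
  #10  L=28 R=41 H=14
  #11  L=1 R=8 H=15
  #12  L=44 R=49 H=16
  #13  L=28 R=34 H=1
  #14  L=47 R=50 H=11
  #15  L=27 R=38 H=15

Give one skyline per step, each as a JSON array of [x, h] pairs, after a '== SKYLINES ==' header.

== SKYLINES ==
[[18,11],[27,0]]
[[18,15],[20,11],[27,0]]
[[18,15],[20,11],[27,0],[28,3],[30,0]]
[[18,15],[20,11],[27,0],[28,3],[30,0],[45,15],[47,0]]
[[18,15],[20,11],[27,8],[28,3],[30,0],[45,15],[47,0]]
[[1,3],[2,0],[18,15],[20,11],[27,8],[28,3],[30,0],[45,15],[47,0]]
[[1,3],[2,0],[18,15],[20,11],[27,8],[28,3],[30,0],[45,15],[47,0]]
[[1,3],[2,0],[18,15],[20,11],[27,8],[28,3],[30,0],[38,11],[45,15],[47,0]]
[[1,3],[2,0],[18,15],[20,11],[27,8],[28,3],[30,0],[38,11],[45,15],[47,19],[49,0]]
[[1,3],[2,0],[18,15],[20,11],[27,8],[28,14],[41,11],[45,15],[47,19],[49,0]]
[[1,15],[8,0],[18,15],[20,11],[27,8],[28,14],[41,11],[45,15],[47,19],[49,0]]
[[1,15],[8,0],[18,15],[20,11],[27,8],[28,14],[41,11],[44,16],[47,19],[49,0]]
[[1,15],[8,0],[18,15],[20,11],[27,8],[28,14],[41,11],[44,16],[47,19],[49,0]]
[[1,15],[8,0],[18,15],[20,11],[27,8],[28,14],[41,11],[44,16],[47,19],[49,11],[50,0]]
[[1,15],[8,0],[18,15],[20,11],[27,15],[38,14],[41,11],[44,16],[47,19],[49,11],[50,0]]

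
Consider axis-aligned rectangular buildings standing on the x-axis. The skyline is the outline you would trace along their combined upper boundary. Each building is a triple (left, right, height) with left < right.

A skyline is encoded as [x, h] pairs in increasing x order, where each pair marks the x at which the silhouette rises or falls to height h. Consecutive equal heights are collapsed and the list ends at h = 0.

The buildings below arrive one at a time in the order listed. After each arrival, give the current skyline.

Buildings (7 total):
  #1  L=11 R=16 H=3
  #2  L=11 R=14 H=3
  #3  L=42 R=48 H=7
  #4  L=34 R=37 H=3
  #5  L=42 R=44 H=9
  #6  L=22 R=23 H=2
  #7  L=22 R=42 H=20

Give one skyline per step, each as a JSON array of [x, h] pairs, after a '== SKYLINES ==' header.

== SKYLINES ==
[[11,3],[16,0]]
[[11,3],[16,0]]
[[11,3],[16,0],[42,7],[48,0]]
[[11,3],[16,0],[34,3],[37,0],[42,7],[48,0]]
[[11,3],[16,0],[34,3],[37,0],[42,9],[44,7],[48,0]]
[[11,3],[16,0],[22,2],[23,0],[34,3],[37,0],[42,9],[44,7],[48,0]]
[[11,3],[16,0],[22,20],[42,9],[44,7],[48,0]]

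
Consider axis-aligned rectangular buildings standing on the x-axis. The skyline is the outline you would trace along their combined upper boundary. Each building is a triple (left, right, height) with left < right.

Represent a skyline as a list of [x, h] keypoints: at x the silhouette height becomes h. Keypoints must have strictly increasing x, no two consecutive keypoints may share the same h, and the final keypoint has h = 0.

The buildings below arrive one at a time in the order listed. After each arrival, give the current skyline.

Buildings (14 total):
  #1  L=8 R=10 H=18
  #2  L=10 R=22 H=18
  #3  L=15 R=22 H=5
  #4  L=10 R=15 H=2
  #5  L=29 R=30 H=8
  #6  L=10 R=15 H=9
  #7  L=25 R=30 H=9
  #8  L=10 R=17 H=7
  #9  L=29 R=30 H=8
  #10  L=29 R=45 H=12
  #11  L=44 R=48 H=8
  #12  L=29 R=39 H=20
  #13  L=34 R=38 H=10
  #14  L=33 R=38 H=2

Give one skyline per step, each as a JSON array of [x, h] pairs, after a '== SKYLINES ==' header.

== SKYLINES ==
[[8,18],[10,0]]
[[8,18],[22,0]]
[[8,18],[22,0]]
[[8,18],[22,0]]
[[8,18],[22,0],[29,8],[30,0]]
[[8,18],[22,0],[29,8],[30,0]]
[[8,18],[22,0],[25,9],[30,0]]
[[8,18],[22,0],[25,9],[30,0]]
[[8,18],[22,0],[25,9],[30,0]]
[[8,18],[22,0],[25,9],[29,12],[45,0]]
[[8,18],[22,0],[25,9],[29,12],[45,8],[48,0]]
[[8,18],[22,0],[25,9],[29,20],[39,12],[45,8],[48,0]]
[[8,18],[22,0],[25,9],[29,20],[39,12],[45,8],[48,0]]
[[8,18],[22,0],[25,9],[29,20],[39,12],[45,8],[48,0]]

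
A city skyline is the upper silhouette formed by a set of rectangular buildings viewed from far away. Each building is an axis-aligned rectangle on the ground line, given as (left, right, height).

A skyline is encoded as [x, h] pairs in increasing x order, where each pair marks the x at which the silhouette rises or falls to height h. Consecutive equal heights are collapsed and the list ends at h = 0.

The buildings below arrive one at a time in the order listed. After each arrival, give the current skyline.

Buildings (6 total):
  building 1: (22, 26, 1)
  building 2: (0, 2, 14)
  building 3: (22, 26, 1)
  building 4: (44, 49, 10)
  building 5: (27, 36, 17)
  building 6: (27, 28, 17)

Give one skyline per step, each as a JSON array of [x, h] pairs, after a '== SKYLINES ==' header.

== SKYLINES ==
[[22,1],[26,0]]
[[0,14],[2,0],[22,1],[26,0]]
[[0,14],[2,0],[22,1],[26,0]]
[[0,14],[2,0],[22,1],[26,0],[44,10],[49,0]]
[[0,14],[2,0],[22,1],[26,0],[27,17],[36,0],[44,10],[49,0]]
[[0,14],[2,0],[22,1],[26,0],[27,17],[36,0],[44,10],[49,0]]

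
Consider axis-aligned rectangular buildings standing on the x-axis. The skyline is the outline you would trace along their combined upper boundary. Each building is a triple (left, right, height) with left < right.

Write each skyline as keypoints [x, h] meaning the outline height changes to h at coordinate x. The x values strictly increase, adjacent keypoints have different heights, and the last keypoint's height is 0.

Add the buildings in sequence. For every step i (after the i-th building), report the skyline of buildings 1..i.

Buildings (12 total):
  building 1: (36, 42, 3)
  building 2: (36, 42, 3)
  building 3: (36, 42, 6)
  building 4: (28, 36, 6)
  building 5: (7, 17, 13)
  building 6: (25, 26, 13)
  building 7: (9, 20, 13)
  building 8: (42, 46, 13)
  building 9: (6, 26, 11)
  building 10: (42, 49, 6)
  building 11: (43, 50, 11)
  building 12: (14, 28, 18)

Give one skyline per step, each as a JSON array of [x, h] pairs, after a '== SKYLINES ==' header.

== SKYLINES ==
[[36,3],[42,0]]
[[36,3],[42,0]]
[[36,6],[42,0]]
[[28,6],[42,0]]
[[7,13],[17,0],[28,6],[42,0]]
[[7,13],[17,0],[25,13],[26,0],[28,6],[42,0]]
[[7,13],[20,0],[25,13],[26,0],[28,6],[42,0]]
[[7,13],[20,0],[25,13],[26,0],[28,6],[42,13],[46,0]]
[[6,11],[7,13],[20,11],[25,13],[26,0],[28,6],[42,13],[46,0]]
[[6,11],[7,13],[20,11],[25,13],[26,0],[28,6],[42,13],[46,6],[49,0]]
[[6,11],[7,13],[20,11],[25,13],[26,0],[28,6],[42,13],[46,11],[50,0]]
[[6,11],[7,13],[14,18],[28,6],[42,13],[46,11],[50,0]]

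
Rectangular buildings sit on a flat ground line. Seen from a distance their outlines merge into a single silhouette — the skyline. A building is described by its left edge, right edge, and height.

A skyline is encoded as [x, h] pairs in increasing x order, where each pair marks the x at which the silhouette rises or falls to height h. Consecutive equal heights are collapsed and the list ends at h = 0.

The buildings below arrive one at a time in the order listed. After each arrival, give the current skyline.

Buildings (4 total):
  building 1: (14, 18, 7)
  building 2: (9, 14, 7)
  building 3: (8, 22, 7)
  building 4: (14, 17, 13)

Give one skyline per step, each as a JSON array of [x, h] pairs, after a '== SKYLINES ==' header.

== SKYLINES ==
[[14,7],[18,0]]
[[9,7],[18,0]]
[[8,7],[22,0]]
[[8,7],[14,13],[17,7],[22,0]]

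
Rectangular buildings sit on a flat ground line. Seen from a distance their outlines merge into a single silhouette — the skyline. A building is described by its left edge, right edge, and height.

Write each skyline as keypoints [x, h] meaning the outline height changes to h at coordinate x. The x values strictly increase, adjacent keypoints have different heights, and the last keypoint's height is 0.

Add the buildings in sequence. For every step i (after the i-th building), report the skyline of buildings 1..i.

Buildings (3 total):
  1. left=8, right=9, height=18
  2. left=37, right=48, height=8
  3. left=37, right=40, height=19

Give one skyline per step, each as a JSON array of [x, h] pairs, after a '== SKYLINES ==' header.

== SKYLINES ==
[[8,18],[9,0]]
[[8,18],[9,0],[37,8],[48,0]]
[[8,18],[9,0],[37,19],[40,8],[48,0]]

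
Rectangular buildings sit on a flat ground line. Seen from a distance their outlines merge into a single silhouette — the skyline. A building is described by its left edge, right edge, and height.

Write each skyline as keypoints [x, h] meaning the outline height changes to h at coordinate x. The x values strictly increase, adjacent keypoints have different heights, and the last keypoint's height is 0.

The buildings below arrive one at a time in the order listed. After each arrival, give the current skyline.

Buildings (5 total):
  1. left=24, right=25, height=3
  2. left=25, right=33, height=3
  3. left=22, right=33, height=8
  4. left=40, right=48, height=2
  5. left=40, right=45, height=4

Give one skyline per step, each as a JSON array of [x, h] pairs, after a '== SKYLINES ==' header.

== SKYLINES ==
[[24,3],[25,0]]
[[24,3],[33,0]]
[[22,8],[33,0]]
[[22,8],[33,0],[40,2],[48,0]]
[[22,8],[33,0],[40,4],[45,2],[48,0]]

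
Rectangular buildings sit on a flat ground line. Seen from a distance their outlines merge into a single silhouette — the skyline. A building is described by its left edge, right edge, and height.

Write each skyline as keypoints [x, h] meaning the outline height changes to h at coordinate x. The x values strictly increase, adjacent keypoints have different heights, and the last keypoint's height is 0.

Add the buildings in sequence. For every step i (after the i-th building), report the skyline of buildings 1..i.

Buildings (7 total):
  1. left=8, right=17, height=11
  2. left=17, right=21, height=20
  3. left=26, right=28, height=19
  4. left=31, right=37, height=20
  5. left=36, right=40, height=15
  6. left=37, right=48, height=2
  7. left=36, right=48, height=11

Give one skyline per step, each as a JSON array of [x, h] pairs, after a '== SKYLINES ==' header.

== SKYLINES ==
[[8,11],[17,0]]
[[8,11],[17,20],[21,0]]
[[8,11],[17,20],[21,0],[26,19],[28,0]]
[[8,11],[17,20],[21,0],[26,19],[28,0],[31,20],[37,0]]
[[8,11],[17,20],[21,0],[26,19],[28,0],[31,20],[37,15],[40,0]]
[[8,11],[17,20],[21,0],[26,19],[28,0],[31,20],[37,15],[40,2],[48,0]]
[[8,11],[17,20],[21,0],[26,19],[28,0],[31,20],[37,15],[40,11],[48,0]]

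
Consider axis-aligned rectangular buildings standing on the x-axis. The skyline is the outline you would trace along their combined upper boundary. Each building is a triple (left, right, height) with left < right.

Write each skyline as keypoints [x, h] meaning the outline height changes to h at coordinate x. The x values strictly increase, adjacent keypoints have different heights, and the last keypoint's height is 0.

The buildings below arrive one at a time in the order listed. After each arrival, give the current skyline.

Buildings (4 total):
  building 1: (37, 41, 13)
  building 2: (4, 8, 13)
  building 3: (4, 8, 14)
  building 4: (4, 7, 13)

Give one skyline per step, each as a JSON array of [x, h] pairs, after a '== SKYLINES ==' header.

== SKYLINES ==
[[37,13],[41,0]]
[[4,13],[8,0],[37,13],[41,0]]
[[4,14],[8,0],[37,13],[41,0]]
[[4,14],[8,0],[37,13],[41,0]]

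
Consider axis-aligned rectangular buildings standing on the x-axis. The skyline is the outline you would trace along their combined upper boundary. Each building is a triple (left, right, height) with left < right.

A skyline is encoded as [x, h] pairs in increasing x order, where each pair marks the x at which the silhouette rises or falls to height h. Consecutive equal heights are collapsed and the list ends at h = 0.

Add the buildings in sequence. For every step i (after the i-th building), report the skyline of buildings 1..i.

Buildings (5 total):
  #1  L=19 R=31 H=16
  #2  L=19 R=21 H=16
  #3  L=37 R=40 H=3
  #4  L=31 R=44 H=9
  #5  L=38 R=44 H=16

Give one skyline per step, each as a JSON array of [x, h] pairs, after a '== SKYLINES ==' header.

== SKYLINES ==
[[19,16],[31,0]]
[[19,16],[31,0]]
[[19,16],[31,0],[37,3],[40,0]]
[[19,16],[31,9],[44,0]]
[[19,16],[31,9],[38,16],[44,0]]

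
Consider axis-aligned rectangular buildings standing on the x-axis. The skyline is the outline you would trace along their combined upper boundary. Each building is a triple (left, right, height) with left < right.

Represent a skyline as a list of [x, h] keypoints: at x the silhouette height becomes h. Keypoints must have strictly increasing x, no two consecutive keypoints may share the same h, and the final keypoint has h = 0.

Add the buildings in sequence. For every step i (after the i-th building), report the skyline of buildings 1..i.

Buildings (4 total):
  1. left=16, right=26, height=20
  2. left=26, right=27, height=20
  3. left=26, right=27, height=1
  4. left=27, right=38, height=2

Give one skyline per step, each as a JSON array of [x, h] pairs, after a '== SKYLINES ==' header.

== SKYLINES ==
[[16,20],[26,0]]
[[16,20],[27,0]]
[[16,20],[27,0]]
[[16,20],[27,2],[38,0]]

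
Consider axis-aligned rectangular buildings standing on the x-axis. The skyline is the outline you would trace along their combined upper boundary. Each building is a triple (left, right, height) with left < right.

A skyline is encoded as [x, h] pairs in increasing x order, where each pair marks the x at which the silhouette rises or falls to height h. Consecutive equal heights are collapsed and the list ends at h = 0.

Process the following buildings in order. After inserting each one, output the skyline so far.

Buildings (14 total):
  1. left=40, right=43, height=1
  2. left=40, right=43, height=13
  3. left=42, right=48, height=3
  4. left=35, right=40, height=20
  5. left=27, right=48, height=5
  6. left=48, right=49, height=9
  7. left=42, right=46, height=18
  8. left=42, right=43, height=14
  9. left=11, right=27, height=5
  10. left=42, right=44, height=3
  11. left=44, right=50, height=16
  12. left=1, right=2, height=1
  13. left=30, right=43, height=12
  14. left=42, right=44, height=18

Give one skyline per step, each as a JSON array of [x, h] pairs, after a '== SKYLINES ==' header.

== SKYLINES ==
[[40,1],[43,0]]
[[40,13],[43,0]]
[[40,13],[43,3],[48,0]]
[[35,20],[40,13],[43,3],[48,0]]
[[27,5],[35,20],[40,13],[43,5],[48,0]]
[[27,5],[35,20],[40,13],[43,5],[48,9],[49,0]]
[[27,5],[35,20],[40,13],[42,18],[46,5],[48,9],[49,0]]
[[27,5],[35,20],[40,13],[42,18],[46,5],[48,9],[49,0]]
[[11,5],[35,20],[40,13],[42,18],[46,5],[48,9],[49,0]]
[[11,5],[35,20],[40,13],[42,18],[46,5],[48,9],[49,0]]
[[11,5],[35,20],[40,13],[42,18],[46,16],[50,0]]
[[1,1],[2,0],[11,5],[35,20],[40,13],[42,18],[46,16],[50,0]]
[[1,1],[2,0],[11,5],[30,12],[35,20],[40,13],[42,18],[46,16],[50,0]]
[[1,1],[2,0],[11,5],[30,12],[35,20],[40,13],[42,18],[46,16],[50,0]]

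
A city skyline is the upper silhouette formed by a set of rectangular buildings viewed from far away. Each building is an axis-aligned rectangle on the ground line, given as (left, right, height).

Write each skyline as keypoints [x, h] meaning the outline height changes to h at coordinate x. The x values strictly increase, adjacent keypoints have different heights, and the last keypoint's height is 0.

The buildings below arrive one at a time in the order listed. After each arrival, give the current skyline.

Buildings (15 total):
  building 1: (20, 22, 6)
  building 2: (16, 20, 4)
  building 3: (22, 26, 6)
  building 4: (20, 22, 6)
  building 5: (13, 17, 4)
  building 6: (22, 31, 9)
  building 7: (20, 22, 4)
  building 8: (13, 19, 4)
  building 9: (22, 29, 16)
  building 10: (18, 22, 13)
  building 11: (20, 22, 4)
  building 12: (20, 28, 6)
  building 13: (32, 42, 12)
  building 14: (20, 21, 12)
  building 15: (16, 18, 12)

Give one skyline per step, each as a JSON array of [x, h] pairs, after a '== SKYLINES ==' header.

== SKYLINES ==
[[20,6],[22,0]]
[[16,4],[20,6],[22,0]]
[[16,4],[20,6],[26,0]]
[[16,4],[20,6],[26,0]]
[[13,4],[20,6],[26,0]]
[[13,4],[20,6],[22,9],[31,0]]
[[13,4],[20,6],[22,9],[31,0]]
[[13,4],[20,6],[22,9],[31,0]]
[[13,4],[20,6],[22,16],[29,9],[31,0]]
[[13,4],[18,13],[22,16],[29,9],[31,0]]
[[13,4],[18,13],[22,16],[29,9],[31,0]]
[[13,4],[18,13],[22,16],[29,9],[31,0]]
[[13,4],[18,13],[22,16],[29,9],[31,0],[32,12],[42,0]]
[[13,4],[18,13],[22,16],[29,9],[31,0],[32,12],[42,0]]
[[13,4],[16,12],[18,13],[22,16],[29,9],[31,0],[32,12],[42,0]]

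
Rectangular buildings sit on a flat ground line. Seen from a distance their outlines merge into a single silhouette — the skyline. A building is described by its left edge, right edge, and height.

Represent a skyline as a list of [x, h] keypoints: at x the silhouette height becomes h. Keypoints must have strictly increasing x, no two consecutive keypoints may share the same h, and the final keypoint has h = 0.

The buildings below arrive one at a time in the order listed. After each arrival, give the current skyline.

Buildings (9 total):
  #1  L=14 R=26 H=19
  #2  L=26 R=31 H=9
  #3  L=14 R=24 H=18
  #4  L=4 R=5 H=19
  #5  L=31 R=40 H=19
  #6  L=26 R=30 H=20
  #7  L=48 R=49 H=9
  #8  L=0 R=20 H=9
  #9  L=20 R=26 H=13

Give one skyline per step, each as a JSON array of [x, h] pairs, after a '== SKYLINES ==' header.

== SKYLINES ==
[[14,19],[26,0]]
[[14,19],[26,9],[31,0]]
[[14,19],[26,9],[31,0]]
[[4,19],[5,0],[14,19],[26,9],[31,0]]
[[4,19],[5,0],[14,19],[26,9],[31,19],[40,0]]
[[4,19],[5,0],[14,19],[26,20],[30,9],[31,19],[40,0]]
[[4,19],[5,0],[14,19],[26,20],[30,9],[31,19],[40,0],[48,9],[49,0]]
[[0,9],[4,19],[5,9],[14,19],[26,20],[30,9],[31,19],[40,0],[48,9],[49,0]]
[[0,9],[4,19],[5,9],[14,19],[26,20],[30,9],[31,19],[40,0],[48,9],[49,0]]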